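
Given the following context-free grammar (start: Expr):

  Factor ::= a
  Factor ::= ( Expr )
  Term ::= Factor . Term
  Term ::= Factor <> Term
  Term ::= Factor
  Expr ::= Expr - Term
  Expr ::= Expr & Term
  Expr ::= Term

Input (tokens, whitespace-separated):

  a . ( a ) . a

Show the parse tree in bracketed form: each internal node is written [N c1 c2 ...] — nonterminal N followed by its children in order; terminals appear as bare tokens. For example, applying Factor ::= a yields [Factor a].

Expr
Term
Factor . Term
a . Term
a . Factor . Term
a . ( Expr ) . Term
a . ( Term ) . Term
a . ( Factor ) . Term
a . ( a ) . Term
a . ( a ) . Factor
a . ( a ) . a

[Expr [Term [Factor a] . [Term [Factor ( [Expr [Term [Factor a]]] )] . [Term [Factor a]]]]]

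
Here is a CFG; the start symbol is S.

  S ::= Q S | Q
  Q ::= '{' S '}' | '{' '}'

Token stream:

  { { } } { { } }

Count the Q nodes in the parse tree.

4

[S [Q { [S [Q { }]] }] [S [Q { [S [Q { }]] }]]]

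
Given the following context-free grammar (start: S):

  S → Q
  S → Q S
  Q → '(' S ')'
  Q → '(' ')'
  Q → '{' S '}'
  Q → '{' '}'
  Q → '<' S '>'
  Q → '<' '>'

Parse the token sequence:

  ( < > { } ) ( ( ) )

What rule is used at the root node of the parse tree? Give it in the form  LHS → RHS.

S → Q S

[S [Q ( [S [Q < >] [S [Q { }]]] )] [S [Q ( [S [Q ( )]] )]]]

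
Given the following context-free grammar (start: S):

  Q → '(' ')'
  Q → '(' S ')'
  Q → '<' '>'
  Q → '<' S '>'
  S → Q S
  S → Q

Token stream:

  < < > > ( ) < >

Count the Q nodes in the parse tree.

[S [Q < [S [Q < >]] >] [S [Q ( )] [S [Q < >]]]]

4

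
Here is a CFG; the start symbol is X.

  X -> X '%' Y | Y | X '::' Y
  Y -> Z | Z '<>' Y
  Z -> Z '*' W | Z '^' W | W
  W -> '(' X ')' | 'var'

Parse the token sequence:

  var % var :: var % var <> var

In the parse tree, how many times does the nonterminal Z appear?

[X [X [X [X [Y [Z [W var]]]] % [Y [Z [W var]]]] :: [Y [Z [W var]]]] % [Y [Z [W var]] <> [Y [Z [W var]]]]]

5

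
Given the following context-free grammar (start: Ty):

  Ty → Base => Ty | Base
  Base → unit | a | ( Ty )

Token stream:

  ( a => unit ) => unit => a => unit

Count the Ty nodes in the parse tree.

[Ty [Base ( [Ty [Base a] => [Ty [Base unit]]] )] => [Ty [Base unit] => [Ty [Base a] => [Ty [Base unit]]]]]

6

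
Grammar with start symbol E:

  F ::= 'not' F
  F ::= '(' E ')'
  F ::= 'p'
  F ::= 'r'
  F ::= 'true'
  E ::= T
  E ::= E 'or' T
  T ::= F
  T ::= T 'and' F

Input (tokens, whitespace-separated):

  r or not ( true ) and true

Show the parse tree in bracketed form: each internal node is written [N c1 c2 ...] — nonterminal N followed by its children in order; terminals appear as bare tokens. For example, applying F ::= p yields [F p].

E
E or T
T or T
F or T
r or T
r or T and F
r or F and F
r or not F and F
r or not ( E ) and F
r or not ( T ) and F
r or not ( F ) and F
r or not ( true ) and F
r or not ( true ) and true

[E [E [T [F r]]] or [T [T [F not [F ( [E [T [F true]]] )]]] and [F true]]]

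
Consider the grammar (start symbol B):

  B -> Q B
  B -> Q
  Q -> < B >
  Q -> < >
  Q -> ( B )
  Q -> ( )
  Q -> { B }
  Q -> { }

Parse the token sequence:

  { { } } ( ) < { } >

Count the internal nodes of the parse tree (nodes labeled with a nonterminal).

[B [Q { [B [Q { }]] }] [B [Q ( )] [B [Q < [B [Q { }]] >]]]]

10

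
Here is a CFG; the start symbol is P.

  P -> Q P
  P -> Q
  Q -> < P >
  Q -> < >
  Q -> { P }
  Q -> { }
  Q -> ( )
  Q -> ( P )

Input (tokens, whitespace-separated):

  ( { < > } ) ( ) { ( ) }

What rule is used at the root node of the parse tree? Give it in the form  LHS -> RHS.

P -> Q P

[P [Q ( [P [Q { [P [Q < >]] }]] )] [P [Q ( )] [P [Q { [P [Q ( )]] }]]]]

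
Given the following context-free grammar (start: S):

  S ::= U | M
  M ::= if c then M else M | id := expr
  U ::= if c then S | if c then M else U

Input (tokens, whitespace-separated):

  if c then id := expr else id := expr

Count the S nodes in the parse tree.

1

[S [M if c then [M id := expr] else [M id := expr]]]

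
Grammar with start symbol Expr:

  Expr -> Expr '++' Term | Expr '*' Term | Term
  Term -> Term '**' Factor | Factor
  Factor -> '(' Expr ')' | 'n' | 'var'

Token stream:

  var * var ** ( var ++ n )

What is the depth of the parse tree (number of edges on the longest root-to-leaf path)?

7

[Expr [Expr [Term [Factor var]]] * [Term [Term [Factor var]] ** [Factor ( [Expr [Expr [Term [Factor var]]] ++ [Term [Factor n]]] )]]]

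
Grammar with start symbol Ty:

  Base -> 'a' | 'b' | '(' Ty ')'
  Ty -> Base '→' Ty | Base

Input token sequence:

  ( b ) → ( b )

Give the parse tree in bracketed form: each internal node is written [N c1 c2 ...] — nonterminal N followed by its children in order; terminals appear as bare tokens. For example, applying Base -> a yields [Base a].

Ty
Base → Ty
( Ty ) → Ty
( Base ) → Ty
( b ) → Ty
( b ) → Base
( b ) → ( Ty )
( b ) → ( Base )
( b ) → ( b )

[Ty [Base ( [Ty [Base b]] )] → [Ty [Base ( [Ty [Base b]] )]]]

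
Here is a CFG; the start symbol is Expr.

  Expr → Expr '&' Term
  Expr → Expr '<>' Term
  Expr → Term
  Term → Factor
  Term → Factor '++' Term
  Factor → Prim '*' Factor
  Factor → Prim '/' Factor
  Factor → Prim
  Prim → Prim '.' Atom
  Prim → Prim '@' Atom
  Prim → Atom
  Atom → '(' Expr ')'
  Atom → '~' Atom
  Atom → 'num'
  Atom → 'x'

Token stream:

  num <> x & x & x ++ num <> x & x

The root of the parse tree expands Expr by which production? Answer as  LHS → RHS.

Expr → Expr '&' Term

[Expr [Expr [Expr [Expr [Expr [Expr [Term [Factor [Prim [Atom num]]]]] <> [Term [Factor [Prim [Atom x]]]]] & [Term [Factor [Prim [Atom x]]]]] & [Term [Factor [Prim [Atom x]]] ++ [Term [Factor [Prim [Atom num]]]]]] <> [Term [Factor [Prim [Atom x]]]]] & [Term [Factor [Prim [Atom x]]]]]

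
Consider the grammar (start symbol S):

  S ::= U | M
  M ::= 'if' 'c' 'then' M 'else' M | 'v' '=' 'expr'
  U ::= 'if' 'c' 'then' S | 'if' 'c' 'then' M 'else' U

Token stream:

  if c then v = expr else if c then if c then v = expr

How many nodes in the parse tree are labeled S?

[S [U if c then [M v = expr] else [U if c then [S [U if c then [S [M v = expr]]]]]]]

3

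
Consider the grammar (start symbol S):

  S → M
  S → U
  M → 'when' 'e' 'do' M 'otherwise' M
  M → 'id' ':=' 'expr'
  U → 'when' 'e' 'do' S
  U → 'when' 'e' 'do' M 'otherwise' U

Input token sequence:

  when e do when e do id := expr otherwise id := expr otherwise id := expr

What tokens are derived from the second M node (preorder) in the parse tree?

[S [M when e do [M when e do [M id := expr] otherwise [M id := expr]] otherwise [M id := expr]]]

when e do id := expr otherwise id := expr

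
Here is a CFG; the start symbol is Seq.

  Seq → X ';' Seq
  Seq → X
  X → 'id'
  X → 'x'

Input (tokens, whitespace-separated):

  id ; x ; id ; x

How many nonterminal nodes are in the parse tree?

[Seq [X id] ; [Seq [X x] ; [Seq [X id] ; [Seq [X x]]]]]

8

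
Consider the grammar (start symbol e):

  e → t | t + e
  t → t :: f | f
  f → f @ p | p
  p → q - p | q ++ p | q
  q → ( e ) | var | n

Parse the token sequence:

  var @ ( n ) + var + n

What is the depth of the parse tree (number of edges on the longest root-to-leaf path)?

10

[e [t [f [f [p [q var]]] @ [p [q ( [e [t [f [p [q n]]]]] )]]]] + [e [t [f [p [q var]]]] + [e [t [f [p [q n]]]]]]]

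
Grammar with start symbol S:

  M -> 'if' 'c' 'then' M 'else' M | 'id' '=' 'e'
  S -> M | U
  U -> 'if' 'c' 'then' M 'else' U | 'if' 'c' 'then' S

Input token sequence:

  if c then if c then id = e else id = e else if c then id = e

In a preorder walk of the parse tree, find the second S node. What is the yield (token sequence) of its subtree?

[S [U if c then [M if c then [M id = e] else [M id = e]] else [U if c then [S [M id = e]]]]]

id = e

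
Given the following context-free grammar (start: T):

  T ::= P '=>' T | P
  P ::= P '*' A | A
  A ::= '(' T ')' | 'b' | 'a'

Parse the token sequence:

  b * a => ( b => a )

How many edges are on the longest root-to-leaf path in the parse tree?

8

[T [P [P [A b]] * [A a]] => [T [P [A ( [T [P [A b]] => [T [P [A a]]]] )]]]]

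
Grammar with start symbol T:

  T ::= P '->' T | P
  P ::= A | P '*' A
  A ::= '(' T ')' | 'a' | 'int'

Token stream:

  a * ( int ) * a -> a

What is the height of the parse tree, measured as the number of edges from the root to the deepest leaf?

7

[T [P [P [P [A a]] * [A ( [T [P [A int]]] )]] * [A a]] -> [T [P [A a]]]]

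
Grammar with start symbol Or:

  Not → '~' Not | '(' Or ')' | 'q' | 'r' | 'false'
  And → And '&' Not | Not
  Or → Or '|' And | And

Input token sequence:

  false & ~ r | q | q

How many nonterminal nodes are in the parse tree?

[Or [Or [Or [And [And [Not false]] & [Not ~ [Not r]]]] | [And [Not q]]] | [And [Not q]]]

12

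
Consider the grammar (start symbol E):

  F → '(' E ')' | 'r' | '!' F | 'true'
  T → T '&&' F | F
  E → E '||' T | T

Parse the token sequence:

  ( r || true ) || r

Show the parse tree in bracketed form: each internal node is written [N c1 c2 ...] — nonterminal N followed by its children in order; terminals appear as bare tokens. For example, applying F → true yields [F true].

E
E || T
T || T
F || T
( E ) || T
( E || T ) || T
( T || T ) || T
( F || T ) || T
( r || T ) || T
( r || F ) || T
( r || true ) || T
( r || true ) || F
( r || true ) || r

[E [E [T [F ( [E [E [T [F r]]] || [T [F true]]] )]]] || [T [F r]]]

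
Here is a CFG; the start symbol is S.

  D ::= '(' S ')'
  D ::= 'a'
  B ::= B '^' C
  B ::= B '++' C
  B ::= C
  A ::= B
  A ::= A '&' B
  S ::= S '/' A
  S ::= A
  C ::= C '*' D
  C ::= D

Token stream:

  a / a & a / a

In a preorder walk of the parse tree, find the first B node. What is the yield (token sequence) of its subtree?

[S [S [S [A [B [C [D a]]]]] / [A [A [B [C [D a]]]] & [B [C [D a]]]]] / [A [B [C [D a]]]]]

a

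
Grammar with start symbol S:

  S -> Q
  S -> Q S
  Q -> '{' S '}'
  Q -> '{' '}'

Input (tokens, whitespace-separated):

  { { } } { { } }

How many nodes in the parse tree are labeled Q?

4

[S [Q { [S [Q { }]] }] [S [Q { [S [Q { }]] }]]]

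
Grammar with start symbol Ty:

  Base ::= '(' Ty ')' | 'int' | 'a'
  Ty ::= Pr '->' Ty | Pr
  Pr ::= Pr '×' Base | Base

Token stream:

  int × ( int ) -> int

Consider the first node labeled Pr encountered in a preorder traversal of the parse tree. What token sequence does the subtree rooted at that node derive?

int × ( int )

[Ty [Pr [Pr [Base int]] × [Base ( [Ty [Pr [Base int]]] )]] -> [Ty [Pr [Base int]]]]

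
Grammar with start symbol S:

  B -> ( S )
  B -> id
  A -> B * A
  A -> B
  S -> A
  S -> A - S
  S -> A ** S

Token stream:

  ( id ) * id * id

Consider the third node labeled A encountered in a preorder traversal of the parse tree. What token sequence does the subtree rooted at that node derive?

id * id

[S [A [B ( [S [A [B id]]] )] * [A [B id] * [A [B id]]]]]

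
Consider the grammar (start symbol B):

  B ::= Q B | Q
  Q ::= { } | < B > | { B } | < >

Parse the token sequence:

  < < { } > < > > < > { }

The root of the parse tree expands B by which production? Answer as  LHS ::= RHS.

B ::= Q B

[B [Q < [B [Q < [B [Q { }]] >] [B [Q < >]]] >] [B [Q < >] [B [Q { }]]]]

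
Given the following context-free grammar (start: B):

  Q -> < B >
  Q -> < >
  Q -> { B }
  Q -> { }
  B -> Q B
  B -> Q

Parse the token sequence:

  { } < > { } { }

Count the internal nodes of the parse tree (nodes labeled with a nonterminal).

[B [Q { }] [B [Q < >] [B [Q { }] [B [Q { }]]]]]

8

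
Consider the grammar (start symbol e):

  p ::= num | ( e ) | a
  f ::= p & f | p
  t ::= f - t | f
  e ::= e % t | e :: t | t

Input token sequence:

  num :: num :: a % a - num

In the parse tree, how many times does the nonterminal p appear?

5

[e [e [e [e [t [f [p num]]]] :: [t [f [p num]]]] :: [t [f [p a]]]] % [t [f [p a]] - [t [f [p num]]]]]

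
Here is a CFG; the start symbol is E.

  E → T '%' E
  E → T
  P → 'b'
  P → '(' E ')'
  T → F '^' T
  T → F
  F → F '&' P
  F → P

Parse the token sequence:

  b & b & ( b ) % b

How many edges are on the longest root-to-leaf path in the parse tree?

8

[E [T [F [F [F [P b]] & [P b]] & [P ( [E [T [F [P b]]]] )]]] % [E [T [F [P b]]]]]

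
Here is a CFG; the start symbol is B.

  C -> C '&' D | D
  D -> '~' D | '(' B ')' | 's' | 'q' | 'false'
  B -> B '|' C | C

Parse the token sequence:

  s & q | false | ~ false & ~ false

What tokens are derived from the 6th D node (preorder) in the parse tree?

[B [B [B [C [C [D s]] & [D q]]] | [C [D false]]] | [C [C [D ~ [D false]]] & [D ~ [D false]]]]

~ false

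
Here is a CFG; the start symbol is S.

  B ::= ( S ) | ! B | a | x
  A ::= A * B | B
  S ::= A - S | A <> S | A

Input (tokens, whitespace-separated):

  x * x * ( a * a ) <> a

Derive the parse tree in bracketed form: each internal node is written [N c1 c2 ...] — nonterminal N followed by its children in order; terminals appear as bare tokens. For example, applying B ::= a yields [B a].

S
A <> S
A * B <> S
A * B * B <> S
B * B * B <> S
x * B * B <> S
x * x * B <> S
x * x * ( S ) <> S
x * x * ( A ) <> S
x * x * ( A * B ) <> S
x * x * ( B * B ) <> S
x * x * ( a * B ) <> S
x * x * ( a * a ) <> S
x * x * ( a * a ) <> A
x * x * ( a * a ) <> B
x * x * ( a * a ) <> a

[S [A [A [A [B x]] * [B x]] * [B ( [S [A [A [B a]] * [B a]]] )]] <> [S [A [B a]]]]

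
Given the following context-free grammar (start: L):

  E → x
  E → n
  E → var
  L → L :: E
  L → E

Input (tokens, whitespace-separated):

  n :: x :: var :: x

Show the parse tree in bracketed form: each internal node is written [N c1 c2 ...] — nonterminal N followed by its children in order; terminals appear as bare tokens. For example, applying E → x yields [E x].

L
L :: E
L :: E :: E
L :: E :: E :: E
E :: E :: E :: E
n :: E :: E :: E
n :: x :: E :: E
n :: x :: var :: E
n :: x :: var :: x

[L [L [L [L [E n]] :: [E x]] :: [E var]] :: [E x]]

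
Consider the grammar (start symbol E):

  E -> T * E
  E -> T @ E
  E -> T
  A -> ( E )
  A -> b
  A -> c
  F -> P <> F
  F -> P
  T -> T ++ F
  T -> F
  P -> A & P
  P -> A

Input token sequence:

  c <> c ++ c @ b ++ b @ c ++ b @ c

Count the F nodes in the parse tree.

8

[E [T [T [F [P [A c]] <> [F [P [A c]]]]] ++ [F [P [A c]]]] @ [E [T [T [F [P [A b]]]] ++ [F [P [A b]]]] @ [E [T [T [F [P [A c]]]] ++ [F [P [A b]]]] @ [E [T [F [P [A c]]]]]]]]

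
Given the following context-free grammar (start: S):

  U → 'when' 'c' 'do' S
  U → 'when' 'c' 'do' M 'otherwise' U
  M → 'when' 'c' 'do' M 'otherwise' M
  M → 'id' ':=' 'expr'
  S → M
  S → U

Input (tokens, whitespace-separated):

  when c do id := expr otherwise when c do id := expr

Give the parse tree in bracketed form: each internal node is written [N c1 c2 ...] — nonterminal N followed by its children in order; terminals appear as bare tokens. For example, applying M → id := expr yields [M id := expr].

[S [U when c do [M id := expr] otherwise [U when c do [S [M id := expr]]]]]

S
U
when c do M otherwise U
when c do id := expr otherwise U
when c do id := expr otherwise when c do S
when c do id := expr otherwise when c do M
when c do id := expr otherwise when c do id := expr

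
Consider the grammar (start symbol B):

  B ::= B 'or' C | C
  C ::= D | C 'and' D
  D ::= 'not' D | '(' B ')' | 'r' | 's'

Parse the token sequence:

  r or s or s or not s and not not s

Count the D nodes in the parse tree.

8

[B [B [B [B [C [D r]]] or [C [D s]]] or [C [D s]]] or [C [C [D not [D s]]] and [D not [D not [D s]]]]]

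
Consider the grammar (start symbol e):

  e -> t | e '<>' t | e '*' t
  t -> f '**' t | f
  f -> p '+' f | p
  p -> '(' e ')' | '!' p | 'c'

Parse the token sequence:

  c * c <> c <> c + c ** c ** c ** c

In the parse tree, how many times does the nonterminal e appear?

[e [e [e [e [t [f [p c]]]] * [t [f [p c]]]] <> [t [f [p c]]]] <> [t [f [p c] + [f [p c]]] ** [t [f [p c]] ** [t [f [p c]] ** [t [f [p c]]]]]]]

4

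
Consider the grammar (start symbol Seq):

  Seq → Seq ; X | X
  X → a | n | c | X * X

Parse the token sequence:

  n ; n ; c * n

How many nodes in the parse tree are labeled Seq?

[Seq [Seq [Seq [X n]] ; [X n]] ; [X [X c] * [X n]]]

3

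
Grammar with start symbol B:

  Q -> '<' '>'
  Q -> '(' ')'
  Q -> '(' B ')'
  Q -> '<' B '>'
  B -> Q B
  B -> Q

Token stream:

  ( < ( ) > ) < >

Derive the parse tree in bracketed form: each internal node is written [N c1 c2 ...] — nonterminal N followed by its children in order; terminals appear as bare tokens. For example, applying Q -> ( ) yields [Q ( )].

[B [Q ( [B [Q < [B [Q ( )]] >]] )] [B [Q < >]]]

B
Q B
( B ) B
( Q ) B
( < B > ) B
( < Q > ) B
( < ( ) > ) B
( < ( ) > ) Q
( < ( ) > ) < >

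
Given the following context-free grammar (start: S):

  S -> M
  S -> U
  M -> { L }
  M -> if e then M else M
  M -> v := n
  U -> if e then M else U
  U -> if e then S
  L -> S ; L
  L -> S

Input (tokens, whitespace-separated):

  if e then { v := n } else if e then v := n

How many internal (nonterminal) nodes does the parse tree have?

9

[S [U if e then [M { [L [S [M v := n]]] }] else [U if e then [S [M v := n]]]]]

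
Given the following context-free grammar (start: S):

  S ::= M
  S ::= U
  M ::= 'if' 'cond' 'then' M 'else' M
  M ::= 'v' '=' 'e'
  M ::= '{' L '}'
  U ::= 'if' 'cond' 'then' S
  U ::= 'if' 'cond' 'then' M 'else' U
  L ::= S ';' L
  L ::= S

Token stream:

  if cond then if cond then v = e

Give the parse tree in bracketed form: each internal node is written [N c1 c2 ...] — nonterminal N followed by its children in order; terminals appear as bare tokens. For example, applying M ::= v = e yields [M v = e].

[S [U if cond then [S [U if cond then [S [M v = e]]]]]]

S
U
if cond then S
if cond then U
if cond then if cond then S
if cond then if cond then M
if cond then if cond then v = e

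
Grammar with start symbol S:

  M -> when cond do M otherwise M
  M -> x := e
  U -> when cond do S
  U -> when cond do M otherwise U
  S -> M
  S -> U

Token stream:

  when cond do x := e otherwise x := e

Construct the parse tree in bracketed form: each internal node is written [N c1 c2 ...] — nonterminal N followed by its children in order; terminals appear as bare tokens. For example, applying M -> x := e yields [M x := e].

S
M
when cond do M otherwise M
when cond do x := e otherwise M
when cond do x := e otherwise x := e

[S [M when cond do [M x := e] otherwise [M x := e]]]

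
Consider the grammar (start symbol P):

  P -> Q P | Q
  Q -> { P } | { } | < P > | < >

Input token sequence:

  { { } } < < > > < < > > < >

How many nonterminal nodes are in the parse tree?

[P [Q { [P [Q { }]] }] [P [Q < [P [Q < >]] >] [P [Q < [P [Q < >]] >] [P [Q < >]]]]]

14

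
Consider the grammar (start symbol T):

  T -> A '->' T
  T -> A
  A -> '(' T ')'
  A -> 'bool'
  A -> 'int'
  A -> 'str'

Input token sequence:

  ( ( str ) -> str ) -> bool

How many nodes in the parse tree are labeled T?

[T [A ( [T [A ( [T [A str]] )] -> [T [A str]]] )] -> [T [A bool]]]

5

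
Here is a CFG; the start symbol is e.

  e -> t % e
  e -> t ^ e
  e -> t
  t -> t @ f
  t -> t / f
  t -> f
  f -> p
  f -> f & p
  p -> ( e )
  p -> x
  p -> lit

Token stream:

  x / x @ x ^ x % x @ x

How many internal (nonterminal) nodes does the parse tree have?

21

[e [t [t [t [f [p x]]] / [f [p x]]] @ [f [p x]]] ^ [e [t [f [p x]]] % [e [t [t [f [p x]]] @ [f [p x]]]]]]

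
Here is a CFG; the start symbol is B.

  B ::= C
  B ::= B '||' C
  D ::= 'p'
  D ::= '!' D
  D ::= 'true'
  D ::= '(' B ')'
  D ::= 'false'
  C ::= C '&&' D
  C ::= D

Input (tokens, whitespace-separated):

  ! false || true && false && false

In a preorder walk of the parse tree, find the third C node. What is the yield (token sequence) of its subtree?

true && false

[B [B [C [D ! [D false]]]] || [C [C [C [D true]] && [D false]] && [D false]]]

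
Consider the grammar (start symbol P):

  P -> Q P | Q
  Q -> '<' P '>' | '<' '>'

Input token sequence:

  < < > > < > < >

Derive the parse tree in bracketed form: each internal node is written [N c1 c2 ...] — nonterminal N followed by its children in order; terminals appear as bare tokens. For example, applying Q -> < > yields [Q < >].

P
Q P
< P > P
< Q > P
< < > > P
< < > > Q P
< < > > < > P
< < > > < > Q
< < > > < > < >

[P [Q < [P [Q < >]] >] [P [Q < >] [P [Q < >]]]]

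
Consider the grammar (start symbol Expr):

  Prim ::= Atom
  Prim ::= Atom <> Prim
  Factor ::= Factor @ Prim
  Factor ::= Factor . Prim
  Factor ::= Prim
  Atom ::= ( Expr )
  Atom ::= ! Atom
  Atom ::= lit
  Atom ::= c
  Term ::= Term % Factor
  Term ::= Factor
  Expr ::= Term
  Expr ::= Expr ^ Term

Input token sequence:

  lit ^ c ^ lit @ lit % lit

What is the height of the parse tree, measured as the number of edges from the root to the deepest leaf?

[Expr [Expr [Expr [Term [Factor [Prim [Atom lit]]]]] ^ [Term [Factor [Prim [Atom c]]]]] ^ [Term [Term [Factor [Factor [Prim [Atom lit]]] @ [Prim [Atom lit]]]] % [Factor [Prim [Atom lit]]]]]

7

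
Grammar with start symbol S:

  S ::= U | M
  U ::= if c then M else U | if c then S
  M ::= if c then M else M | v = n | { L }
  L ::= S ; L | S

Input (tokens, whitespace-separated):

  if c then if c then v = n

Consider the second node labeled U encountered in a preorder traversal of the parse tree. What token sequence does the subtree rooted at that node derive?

[S [U if c then [S [U if c then [S [M v = n]]]]]]

if c then v = n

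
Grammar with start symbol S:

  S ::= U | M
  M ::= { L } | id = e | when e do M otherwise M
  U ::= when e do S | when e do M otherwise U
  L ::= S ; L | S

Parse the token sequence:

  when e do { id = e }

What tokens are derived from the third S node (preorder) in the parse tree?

id = e

[S [U when e do [S [M { [L [S [M id = e]]] }]]]]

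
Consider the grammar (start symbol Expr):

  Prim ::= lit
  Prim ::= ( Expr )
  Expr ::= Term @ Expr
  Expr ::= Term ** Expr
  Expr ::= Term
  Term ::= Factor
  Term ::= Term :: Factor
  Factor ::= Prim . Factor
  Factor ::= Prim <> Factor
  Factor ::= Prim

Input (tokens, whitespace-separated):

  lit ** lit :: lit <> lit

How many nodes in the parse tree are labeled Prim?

[Expr [Term [Factor [Prim lit]]] ** [Expr [Term [Term [Factor [Prim lit]]] :: [Factor [Prim lit] <> [Factor [Prim lit]]]]]]

4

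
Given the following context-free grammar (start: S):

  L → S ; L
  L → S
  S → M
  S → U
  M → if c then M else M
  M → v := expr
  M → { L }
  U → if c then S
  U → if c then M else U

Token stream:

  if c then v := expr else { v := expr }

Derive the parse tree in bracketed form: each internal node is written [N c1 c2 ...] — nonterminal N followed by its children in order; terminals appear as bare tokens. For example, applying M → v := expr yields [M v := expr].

[S [M if c then [M v := expr] else [M { [L [S [M v := expr]]] }]]]

S
M
if c then M else M
if c then v := expr else M
if c then v := expr else { L }
if c then v := expr else { S }
if c then v := expr else { M }
if c then v := expr else { v := expr }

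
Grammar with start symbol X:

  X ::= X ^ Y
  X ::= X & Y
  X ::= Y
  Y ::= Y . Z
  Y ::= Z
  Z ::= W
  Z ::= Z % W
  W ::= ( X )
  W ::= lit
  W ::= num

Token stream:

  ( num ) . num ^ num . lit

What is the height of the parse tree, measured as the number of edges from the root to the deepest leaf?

10

[X [X [Y [Y [Z [W ( [X [Y [Z [W num]]]] )]]] . [Z [W num]]]] ^ [Y [Y [Z [W num]]] . [Z [W lit]]]]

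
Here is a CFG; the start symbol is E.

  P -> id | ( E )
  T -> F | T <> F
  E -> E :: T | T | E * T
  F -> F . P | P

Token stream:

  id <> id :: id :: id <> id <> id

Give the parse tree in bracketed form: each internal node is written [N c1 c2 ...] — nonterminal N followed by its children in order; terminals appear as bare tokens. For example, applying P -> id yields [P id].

E
E :: T
E :: T :: T
T :: T :: T
T <> F :: T :: T
F <> F :: T :: T
P <> F :: T :: T
id <> F :: T :: T
id <> P :: T :: T
id <> id :: T :: T
id <> id :: F :: T
id <> id :: P :: T
id <> id :: id :: T
id <> id :: id :: T <> F
id <> id :: id :: T <> F <> F
id <> id :: id :: F <> F <> F
id <> id :: id :: P <> F <> F
id <> id :: id :: id <> F <> F
id <> id :: id :: id <> P <> F
id <> id :: id :: id <> id <> F
id <> id :: id :: id <> id <> P
id <> id :: id :: id <> id <> id

[E [E [E [T [T [F [P id]]] <> [F [P id]]]] :: [T [F [P id]]]] :: [T [T [T [F [P id]]] <> [F [P id]]] <> [F [P id]]]]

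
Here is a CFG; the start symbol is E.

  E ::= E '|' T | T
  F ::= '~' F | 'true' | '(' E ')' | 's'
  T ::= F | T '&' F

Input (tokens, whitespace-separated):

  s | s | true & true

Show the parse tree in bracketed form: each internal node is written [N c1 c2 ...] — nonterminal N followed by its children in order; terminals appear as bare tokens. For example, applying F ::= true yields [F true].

E
E | T
E | T | T
T | T | T
F | T | T
s | T | T
s | F | T
s | s | T
s | s | T & F
s | s | F & F
s | s | true & F
s | s | true & true

[E [E [E [T [F s]]] | [T [F s]]] | [T [T [F true]] & [F true]]]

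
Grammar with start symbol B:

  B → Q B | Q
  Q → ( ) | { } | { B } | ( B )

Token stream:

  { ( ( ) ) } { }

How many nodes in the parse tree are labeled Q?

[B [Q { [B [Q ( [B [Q ( )]] )]] }] [B [Q { }]]]

4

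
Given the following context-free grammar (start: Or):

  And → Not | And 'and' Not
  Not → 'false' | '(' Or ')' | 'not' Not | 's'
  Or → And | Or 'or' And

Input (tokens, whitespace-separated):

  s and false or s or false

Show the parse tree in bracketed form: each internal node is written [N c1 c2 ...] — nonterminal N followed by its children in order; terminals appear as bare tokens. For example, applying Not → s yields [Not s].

Or
Or or And
Or or And or And
And or And or And
And and Not or And or And
Not and Not or And or And
s and Not or And or And
s and false or And or And
s and false or Not or And
s and false or s or And
s and false or s or Not
s and false or s or false

[Or [Or [Or [And [And [Not s]] and [Not false]]] or [And [Not s]]] or [And [Not false]]]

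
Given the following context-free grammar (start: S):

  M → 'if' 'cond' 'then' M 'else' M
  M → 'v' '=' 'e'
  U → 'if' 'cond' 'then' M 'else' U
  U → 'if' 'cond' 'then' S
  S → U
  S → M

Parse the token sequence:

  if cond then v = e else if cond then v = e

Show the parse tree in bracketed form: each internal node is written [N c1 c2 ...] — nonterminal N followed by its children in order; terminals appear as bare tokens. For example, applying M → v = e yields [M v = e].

[S [U if cond then [M v = e] else [U if cond then [S [M v = e]]]]]

S
U
if cond then M else U
if cond then v = e else U
if cond then v = e else if cond then S
if cond then v = e else if cond then M
if cond then v = e else if cond then v = e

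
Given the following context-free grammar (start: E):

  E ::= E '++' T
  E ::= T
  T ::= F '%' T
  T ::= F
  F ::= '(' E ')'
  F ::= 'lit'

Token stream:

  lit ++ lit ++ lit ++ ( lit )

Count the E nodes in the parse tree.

[E [E [E [E [T [F lit]]] ++ [T [F lit]]] ++ [T [F lit]]] ++ [T [F ( [E [T [F lit]]] )]]]

5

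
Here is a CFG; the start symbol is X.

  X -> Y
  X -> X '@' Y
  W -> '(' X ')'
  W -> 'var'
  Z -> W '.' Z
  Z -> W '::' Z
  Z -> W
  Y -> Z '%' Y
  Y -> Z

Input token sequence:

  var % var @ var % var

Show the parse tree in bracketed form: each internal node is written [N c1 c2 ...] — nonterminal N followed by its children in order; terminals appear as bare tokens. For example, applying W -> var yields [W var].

[X [X [Y [Z [W var]] % [Y [Z [W var]]]]] @ [Y [Z [W var]] % [Y [Z [W var]]]]]

X
X @ Y
Y @ Y
Z % Y @ Y
W % Y @ Y
var % Y @ Y
var % Z @ Y
var % W @ Y
var % var @ Y
var % var @ Z % Y
var % var @ W % Y
var % var @ var % Y
var % var @ var % Z
var % var @ var % W
var % var @ var % var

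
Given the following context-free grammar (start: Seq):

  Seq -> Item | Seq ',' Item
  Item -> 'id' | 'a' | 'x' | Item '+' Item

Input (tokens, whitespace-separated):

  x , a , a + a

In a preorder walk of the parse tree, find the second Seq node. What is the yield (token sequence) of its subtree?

[Seq [Seq [Seq [Item x]] , [Item a]] , [Item [Item a] + [Item a]]]

x , a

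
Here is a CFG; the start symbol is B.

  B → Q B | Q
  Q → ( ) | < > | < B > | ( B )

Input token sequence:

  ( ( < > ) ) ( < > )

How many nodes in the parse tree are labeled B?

[B [Q ( [B [Q ( [B [Q < >]] )]] )] [B [Q ( [B [Q < >]] )]]]

5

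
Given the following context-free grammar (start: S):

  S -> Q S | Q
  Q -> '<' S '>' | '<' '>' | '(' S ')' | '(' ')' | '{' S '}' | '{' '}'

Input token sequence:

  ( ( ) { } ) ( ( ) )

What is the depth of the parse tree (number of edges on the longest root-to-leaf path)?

[S [Q ( [S [Q ( )] [S [Q { }]]] )] [S [Q ( [S [Q ( )]] )]]]

5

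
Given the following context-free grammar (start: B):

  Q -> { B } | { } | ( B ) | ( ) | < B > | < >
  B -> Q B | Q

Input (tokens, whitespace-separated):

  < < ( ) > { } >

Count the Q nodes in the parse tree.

[B [Q < [B [Q < [B [Q ( )]] >] [B [Q { }]]] >]]

4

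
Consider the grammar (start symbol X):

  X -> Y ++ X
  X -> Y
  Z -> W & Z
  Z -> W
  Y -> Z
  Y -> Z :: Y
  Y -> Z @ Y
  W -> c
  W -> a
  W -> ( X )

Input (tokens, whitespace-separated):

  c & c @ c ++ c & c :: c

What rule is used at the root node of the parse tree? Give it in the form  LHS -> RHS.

X -> Y ++ X

[X [Y [Z [W c] & [Z [W c]]] @ [Y [Z [W c]]]] ++ [X [Y [Z [W c] & [Z [W c]]] :: [Y [Z [W c]]]]]]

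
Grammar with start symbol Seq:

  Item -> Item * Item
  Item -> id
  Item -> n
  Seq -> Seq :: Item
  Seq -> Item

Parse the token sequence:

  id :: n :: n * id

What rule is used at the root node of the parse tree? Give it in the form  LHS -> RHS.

Seq -> Seq :: Item

[Seq [Seq [Seq [Item id]] :: [Item n]] :: [Item [Item n] * [Item id]]]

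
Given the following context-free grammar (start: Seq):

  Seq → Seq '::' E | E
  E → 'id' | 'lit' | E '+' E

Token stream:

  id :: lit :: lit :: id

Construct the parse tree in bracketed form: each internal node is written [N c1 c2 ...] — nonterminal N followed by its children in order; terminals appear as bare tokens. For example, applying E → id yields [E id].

Seq
Seq :: E
Seq :: E :: E
Seq :: E :: E :: E
E :: E :: E :: E
id :: E :: E :: E
id :: lit :: E :: E
id :: lit :: lit :: E
id :: lit :: lit :: id

[Seq [Seq [Seq [Seq [E id]] :: [E lit]] :: [E lit]] :: [E id]]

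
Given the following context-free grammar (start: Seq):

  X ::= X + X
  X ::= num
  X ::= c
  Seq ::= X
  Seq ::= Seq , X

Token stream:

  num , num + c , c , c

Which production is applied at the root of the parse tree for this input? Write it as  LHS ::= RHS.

Seq ::= Seq , X

[Seq [Seq [Seq [Seq [X num]] , [X [X num] + [X c]]] , [X c]] , [X c]]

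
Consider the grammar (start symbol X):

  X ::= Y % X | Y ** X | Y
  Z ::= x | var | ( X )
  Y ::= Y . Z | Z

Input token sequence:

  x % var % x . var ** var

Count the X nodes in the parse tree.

[X [Y [Z x]] % [X [Y [Z var]] % [X [Y [Y [Z x]] . [Z var]] ** [X [Y [Z var]]]]]]

4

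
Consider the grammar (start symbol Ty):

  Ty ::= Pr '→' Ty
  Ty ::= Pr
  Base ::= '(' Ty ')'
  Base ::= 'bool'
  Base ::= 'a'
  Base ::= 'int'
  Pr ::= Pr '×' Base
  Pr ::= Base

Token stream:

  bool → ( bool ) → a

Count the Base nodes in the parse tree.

4

[Ty [Pr [Base bool]] → [Ty [Pr [Base ( [Ty [Pr [Base bool]]] )]] → [Ty [Pr [Base a]]]]]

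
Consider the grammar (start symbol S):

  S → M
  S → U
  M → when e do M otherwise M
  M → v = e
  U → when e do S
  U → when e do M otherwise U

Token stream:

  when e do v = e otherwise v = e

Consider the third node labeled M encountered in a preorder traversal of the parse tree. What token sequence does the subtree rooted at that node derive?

v = e

[S [M when e do [M v = e] otherwise [M v = e]]]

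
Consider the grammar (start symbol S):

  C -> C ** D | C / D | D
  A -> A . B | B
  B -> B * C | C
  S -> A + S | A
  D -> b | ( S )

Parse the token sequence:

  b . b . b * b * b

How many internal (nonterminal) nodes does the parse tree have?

19

[S [A [A [A [B [C [D b]]]] . [B [C [D b]]]] . [B [B [B [C [D b]]] * [C [D b]]] * [C [D b]]]]]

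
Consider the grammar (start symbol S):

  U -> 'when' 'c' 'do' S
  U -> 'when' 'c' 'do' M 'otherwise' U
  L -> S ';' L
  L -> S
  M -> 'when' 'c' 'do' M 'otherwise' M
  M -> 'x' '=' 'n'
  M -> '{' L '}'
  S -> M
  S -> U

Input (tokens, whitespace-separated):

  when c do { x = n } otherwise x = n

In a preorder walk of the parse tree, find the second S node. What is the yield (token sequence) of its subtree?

[S [M when c do [M { [L [S [M x = n]]] }] otherwise [M x = n]]]

x = n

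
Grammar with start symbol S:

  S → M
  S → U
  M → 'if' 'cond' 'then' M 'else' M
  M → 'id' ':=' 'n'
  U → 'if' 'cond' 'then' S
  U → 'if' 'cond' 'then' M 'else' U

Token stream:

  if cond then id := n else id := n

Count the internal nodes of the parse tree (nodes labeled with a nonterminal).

[S [M if cond then [M id := n] else [M id := n]]]

4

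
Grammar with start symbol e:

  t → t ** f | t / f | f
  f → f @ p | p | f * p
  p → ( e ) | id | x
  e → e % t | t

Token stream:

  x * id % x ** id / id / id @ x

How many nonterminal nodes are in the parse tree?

21

[e [e [t [f [f [p x]] * [p id]]]] % [t [t [t [t [f [p x]]] ** [f [p id]]] / [f [p id]]] / [f [f [p id]] @ [p x]]]]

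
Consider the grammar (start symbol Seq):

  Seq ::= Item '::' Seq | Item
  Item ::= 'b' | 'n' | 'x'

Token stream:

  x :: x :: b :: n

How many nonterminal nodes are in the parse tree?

8

[Seq [Item x] :: [Seq [Item x] :: [Seq [Item b] :: [Seq [Item n]]]]]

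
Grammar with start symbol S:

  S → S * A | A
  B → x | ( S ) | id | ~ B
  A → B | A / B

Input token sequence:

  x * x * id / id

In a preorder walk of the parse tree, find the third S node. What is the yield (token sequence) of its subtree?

x

[S [S [S [A [B x]]] * [A [B x]]] * [A [A [B id]] / [B id]]]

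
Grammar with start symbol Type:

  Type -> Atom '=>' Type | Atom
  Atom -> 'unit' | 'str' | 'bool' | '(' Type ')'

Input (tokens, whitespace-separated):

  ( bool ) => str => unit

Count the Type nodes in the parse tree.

[Type [Atom ( [Type [Atom bool]] )] => [Type [Atom str] => [Type [Atom unit]]]]

4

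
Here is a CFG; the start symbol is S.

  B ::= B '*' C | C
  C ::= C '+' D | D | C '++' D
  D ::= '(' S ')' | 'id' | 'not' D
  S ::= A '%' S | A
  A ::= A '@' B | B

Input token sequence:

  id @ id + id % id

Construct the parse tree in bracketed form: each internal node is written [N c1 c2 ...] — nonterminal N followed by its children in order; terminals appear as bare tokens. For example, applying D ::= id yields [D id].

S
A % S
A @ B % S
B @ B % S
C @ B % S
D @ B % S
id @ B % S
id @ C % S
id @ C + D % S
id @ D + D % S
id @ id + D % S
id @ id + id % S
id @ id + id % A
id @ id + id % B
id @ id + id % C
id @ id + id % D
id @ id + id % id

[S [A [A [B [C [D id]]]] @ [B [C [C [D id]] + [D id]]]] % [S [A [B [C [D id]]]]]]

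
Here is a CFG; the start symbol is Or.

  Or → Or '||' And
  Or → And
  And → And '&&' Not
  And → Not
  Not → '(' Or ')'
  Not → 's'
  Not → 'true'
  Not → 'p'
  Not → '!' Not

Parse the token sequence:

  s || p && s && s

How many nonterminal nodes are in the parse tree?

10

[Or [Or [And [Not s]]] || [And [And [And [Not p]] && [Not s]] && [Not s]]]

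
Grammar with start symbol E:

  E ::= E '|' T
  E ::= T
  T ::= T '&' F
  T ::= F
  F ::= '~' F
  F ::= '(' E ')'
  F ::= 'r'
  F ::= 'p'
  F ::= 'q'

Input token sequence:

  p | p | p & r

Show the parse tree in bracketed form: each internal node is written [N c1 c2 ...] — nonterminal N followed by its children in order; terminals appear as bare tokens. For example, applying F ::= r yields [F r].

[E [E [E [T [F p]]] | [T [F p]]] | [T [T [F p]] & [F r]]]

E
E | T
E | T | T
T | T | T
F | T | T
p | T | T
p | F | T
p | p | T
p | p | T & F
p | p | F & F
p | p | p & F
p | p | p & r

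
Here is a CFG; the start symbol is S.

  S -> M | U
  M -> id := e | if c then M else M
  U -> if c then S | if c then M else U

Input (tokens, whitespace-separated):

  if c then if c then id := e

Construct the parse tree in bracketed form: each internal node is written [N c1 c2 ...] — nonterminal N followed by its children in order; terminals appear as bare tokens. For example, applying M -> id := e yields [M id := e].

S
U
if c then S
if c then U
if c then if c then S
if c then if c then M
if c then if c then id := e

[S [U if c then [S [U if c then [S [M id := e]]]]]]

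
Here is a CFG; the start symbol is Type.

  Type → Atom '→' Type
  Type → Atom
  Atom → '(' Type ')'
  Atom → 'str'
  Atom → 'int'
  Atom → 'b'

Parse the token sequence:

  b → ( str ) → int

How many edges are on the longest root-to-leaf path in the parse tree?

5

[Type [Atom b] → [Type [Atom ( [Type [Atom str]] )] → [Type [Atom int]]]]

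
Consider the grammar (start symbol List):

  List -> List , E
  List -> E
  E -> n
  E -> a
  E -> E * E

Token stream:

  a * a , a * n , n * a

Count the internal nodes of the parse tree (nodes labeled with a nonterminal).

[List [List [List [E [E a] * [E a]]] , [E [E a] * [E n]]] , [E [E n] * [E a]]]

12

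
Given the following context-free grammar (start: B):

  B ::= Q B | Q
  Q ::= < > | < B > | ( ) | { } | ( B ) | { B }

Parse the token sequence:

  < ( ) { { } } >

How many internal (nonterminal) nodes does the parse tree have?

8

[B [Q < [B [Q ( )] [B [Q { [B [Q { }]] }]]] >]]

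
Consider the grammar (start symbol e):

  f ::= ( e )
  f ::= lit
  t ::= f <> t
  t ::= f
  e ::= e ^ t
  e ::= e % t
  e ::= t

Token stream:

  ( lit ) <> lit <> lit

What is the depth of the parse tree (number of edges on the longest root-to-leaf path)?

6

[e [t [f ( [e [t [f lit]]] )] <> [t [f lit] <> [t [f lit]]]]]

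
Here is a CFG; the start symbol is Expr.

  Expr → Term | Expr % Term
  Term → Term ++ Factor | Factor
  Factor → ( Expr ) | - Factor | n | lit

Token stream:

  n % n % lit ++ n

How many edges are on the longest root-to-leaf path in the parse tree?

5

[Expr [Expr [Expr [Term [Factor n]]] % [Term [Factor n]]] % [Term [Term [Factor lit]] ++ [Factor n]]]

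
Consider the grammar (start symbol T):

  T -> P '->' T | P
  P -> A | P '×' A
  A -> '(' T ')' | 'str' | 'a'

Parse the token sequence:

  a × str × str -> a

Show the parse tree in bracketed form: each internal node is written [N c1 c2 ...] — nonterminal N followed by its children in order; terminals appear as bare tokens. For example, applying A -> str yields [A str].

T
P -> T
P × A -> T
P × A × A -> T
A × A × A -> T
a × A × A -> T
a × str × A -> T
a × str × str -> T
a × str × str -> P
a × str × str -> A
a × str × str -> a

[T [P [P [P [A a]] × [A str]] × [A str]] -> [T [P [A a]]]]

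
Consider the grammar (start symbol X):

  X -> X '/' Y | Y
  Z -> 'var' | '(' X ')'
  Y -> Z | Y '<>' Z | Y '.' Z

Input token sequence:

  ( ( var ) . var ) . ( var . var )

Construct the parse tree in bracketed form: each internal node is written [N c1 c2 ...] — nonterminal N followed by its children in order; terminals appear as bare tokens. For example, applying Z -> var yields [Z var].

[X [Y [Y [Z ( [X [Y [Y [Z ( [X [Y [Z var]]] )]] . [Z var]]] )]] . [Z ( [X [Y [Y [Z var]] . [Z var]]] )]]]

X
Y
Y . Z
Z . Z
( X ) . Z
( Y ) . Z
( Y . Z ) . Z
( Z . Z ) . Z
( ( X ) . Z ) . Z
( ( Y ) . Z ) . Z
( ( Z ) . Z ) . Z
( ( var ) . Z ) . Z
( ( var ) . var ) . Z
( ( var ) . var ) . ( X )
( ( var ) . var ) . ( Y )
( ( var ) . var ) . ( Y . Z )
( ( var ) . var ) . ( Z . Z )
( ( var ) . var ) . ( var . Z )
( ( var ) . var ) . ( var . var )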